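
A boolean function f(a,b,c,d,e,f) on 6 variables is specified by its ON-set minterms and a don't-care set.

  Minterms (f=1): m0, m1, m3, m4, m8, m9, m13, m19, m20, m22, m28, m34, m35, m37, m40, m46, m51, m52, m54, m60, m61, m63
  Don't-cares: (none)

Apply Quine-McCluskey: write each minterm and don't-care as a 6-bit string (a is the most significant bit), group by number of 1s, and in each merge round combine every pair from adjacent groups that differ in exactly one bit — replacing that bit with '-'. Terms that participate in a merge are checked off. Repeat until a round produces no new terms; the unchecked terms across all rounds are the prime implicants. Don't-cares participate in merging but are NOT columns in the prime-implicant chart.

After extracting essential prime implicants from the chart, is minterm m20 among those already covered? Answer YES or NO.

YES

Round 0: 000000✓ 000001✓ 000011✓ 000100✓ 001000✓ 001001✓ 001101✓ 010011✓ 010100✓ 010110✓ 011100✓ 100010✓ 100011✓ 100101 101000✓ 101110 110011✓ 110100✓ 110110✓ 111100✓ 111101✓ 111111✓
Round 1: -00011✓ -01000 -10011✓ -10100✓ -10110✓ -11100✓ 0-0011✓ 0-0100 00-000✓ 00-001✓ 000-00 0000-1 00000-✓ 001-01 00100-✓ 01-100✓ 0101-0✓ 1-0011✓ 10001- 11-100✓ 1101-0✓ 1111-1 11110-
Round 2: --0011 -1-100 -101-0 00-00-
PIs = {--0011, -01000, -1-100, -101-0, 0-0100, 00-00-, 000-00, 0000-1, 001-01, 10001-, 100101, 101110, 1111-1, 11110-}
Coverage chart:
  m0: 00-00-,000-00
  m1: 00-00-,0000-1
  m3: --0011,0000-1
  m4: 0-0100,000-00
  m8: -01000,00-00-
  m9: 00-00-,001-01
  m13: 001-01 ←essential
  m19: --0011 ←essential
  m20: -1-100,-101-0,0-0100
  m22: -101-0 ←essential
  m28: -1-100 ←essential
  m34: 10001- ←essential
  m35: --0011,10001-
  m37: 100101 ←essential
  m40: -01000 ←essential
  m46: 101110 ←essential
  m51: --0011 ←essential
  m52: -1-100,-101-0
  m54: -101-0 ←essential
  m60: -1-100,11110-
  m61: 1111-1,11110-
  m63: 1111-1 ←essential
Essential: --0011, -01000, -1-100, -101-0, 001-01, 10001-, 100101, 101110, 1111-1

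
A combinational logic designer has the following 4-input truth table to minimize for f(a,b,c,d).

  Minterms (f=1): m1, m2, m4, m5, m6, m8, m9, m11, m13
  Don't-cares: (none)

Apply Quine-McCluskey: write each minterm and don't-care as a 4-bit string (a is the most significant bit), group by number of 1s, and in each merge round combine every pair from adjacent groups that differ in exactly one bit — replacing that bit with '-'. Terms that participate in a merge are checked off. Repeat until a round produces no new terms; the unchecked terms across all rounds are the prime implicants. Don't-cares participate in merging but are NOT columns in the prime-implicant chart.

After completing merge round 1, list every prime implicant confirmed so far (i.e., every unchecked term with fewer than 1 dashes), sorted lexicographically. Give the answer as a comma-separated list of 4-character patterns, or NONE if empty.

NONE

size-2^0 implicants → 0001(✓)  0010(✓)  0100(✓)  0101(✓)  0110(✓)  1000(✓)  1001(✓)  1011(✓)  1101(✓)
size-2^1 implicants → -001(✓)  -101(✓)  0-01(✓)  0-10  01-0  010-  1-01(✓)  10-1  100-
size-2^2 implicants → --01
Unchecked terms (primes): --01, 0-10, 01-0, 010-, 10-1, 100-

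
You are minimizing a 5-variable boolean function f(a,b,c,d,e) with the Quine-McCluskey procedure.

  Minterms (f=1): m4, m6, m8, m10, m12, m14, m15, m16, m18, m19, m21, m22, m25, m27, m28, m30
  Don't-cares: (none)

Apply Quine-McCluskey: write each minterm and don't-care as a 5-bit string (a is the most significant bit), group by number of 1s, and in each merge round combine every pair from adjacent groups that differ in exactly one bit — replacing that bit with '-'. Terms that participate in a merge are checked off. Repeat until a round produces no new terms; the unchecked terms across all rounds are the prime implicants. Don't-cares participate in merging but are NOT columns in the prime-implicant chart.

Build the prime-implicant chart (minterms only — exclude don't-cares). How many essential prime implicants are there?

7

[col 0] 00100*, 00110*, 01000*, 01010*, 01100*, 01110*, 01111*, 10000*, 10010*, 10011*, 10101, 10110*, 11001*, 11011*, 11100*, 11110*
[col 1] -0110*, -1100*, -1110*, 0-100*, 0-110*, 001-0*, 01-00*, 01-10*, 010-0*, 011-0*, 0111-, 1-011, 1-110*, 10-10, 100-0, 1001-, 110-1, 111-0*
[col 2] --110, -11-0, 0-1-0, 01--0
Prime implicants: --110, -11-0, 0-1-0, 01--0, 0111-, 1-011, 10-10, 100-0, 1001-, 10101, 110-1
PI chart (minterm → PIs covering it):
  4 | 0-1-0  (sole → essential)
  6 | --110,0-1-0
  8 | 01--0  (sole → essential)
  10 | 01--0  (sole → essential)
  12 | -11-0,0-1-0,01--0
  14 | --110,-11-0,0-1-0,01--0,0111-
  15 | 0111-  (sole → essential)
  16 | 100-0  (sole → essential)
  18 | 10-10,100-0,1001-
  19 | 1-011,1001-
  21 | 10101  (sole → essential)
  22 | --110,10-10
  25 | 110-1  (sole → essential)
  27 | 1-011,110-1
  28 | -11-0  (sole → essential)
  30 | --110,-11-0
Essential prime implicants: -11-0, 0-1-0, 01--0, 0111-, 100-0, 10101, 110-1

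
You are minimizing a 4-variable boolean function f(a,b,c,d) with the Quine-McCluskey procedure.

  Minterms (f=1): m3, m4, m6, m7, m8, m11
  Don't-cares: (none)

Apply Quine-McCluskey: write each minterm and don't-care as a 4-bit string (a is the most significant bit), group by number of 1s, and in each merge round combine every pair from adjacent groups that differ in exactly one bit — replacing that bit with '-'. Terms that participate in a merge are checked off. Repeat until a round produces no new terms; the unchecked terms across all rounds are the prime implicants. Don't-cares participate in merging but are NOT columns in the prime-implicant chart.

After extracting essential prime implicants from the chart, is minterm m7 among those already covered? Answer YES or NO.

Round 0: 0011✓ 0100✓ 0110✓ 0111✓ 1000 1011✓
Round 1: -011 0-11 01-0 011-
PIs = {-011, 0-11, 01-0, 011-, 1000}
Coverage chart:
  m3: -011,0-11
  m4: 01-0 ←essential
  m6: 01-0,011-
  m7: 0-11,011-
  m8: 1000 ←essential
  m11: -011 ←essential
Essential: -011, 01-0, 1000

NO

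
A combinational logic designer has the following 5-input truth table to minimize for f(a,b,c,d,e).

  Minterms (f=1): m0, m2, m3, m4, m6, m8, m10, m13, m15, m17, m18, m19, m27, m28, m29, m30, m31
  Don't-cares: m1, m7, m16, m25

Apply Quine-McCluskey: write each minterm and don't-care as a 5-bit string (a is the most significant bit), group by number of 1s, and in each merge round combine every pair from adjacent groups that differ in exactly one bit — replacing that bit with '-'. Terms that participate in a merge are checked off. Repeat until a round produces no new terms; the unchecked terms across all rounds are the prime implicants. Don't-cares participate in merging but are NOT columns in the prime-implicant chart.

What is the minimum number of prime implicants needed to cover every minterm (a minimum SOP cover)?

size-2^0 implicants → 00000(✓)  00001(✓)  00010(✓)  00011(✓)  00100(✓)  00110(✓)  00111(✓)  01000(✓)  01010(✓)  01101(✓)  01111(✓)  10000(✓)  10001(✓)  10010(✓)  10011(✓)  11001(✓)  11011(✓)  11100(✓)  11101(✓)  11110(✓)  11111(✓)
size-2^1 implicants → -0000(✓)  -0001(✓)  -0010(✓)  -0011(✓)  -1101(✓)  -1111(✓)  0-000(✓)  0-010(✓)  0-111  00-00(✓)  00-10(✓)  00-11(✓)  000-0(✓)  000-1(✓)  0000-(✓)  0001-(✓)  001-0(✓)  0011-(✓)  010-0(✓)  011-1(✓)  1-001(✓)  1-011(✓)  100-0(✓)  100-1(✓)  1000-(✓)  1001-(✓)  11-01(✓)  11-11(✓)  110-1(✓)  111-0(✓)  111-1(✓)  1110-(✓)  1111-(✓)
size-2^2 implicants → -00-0(✓)  -00-1(✓)  -000-(✓)  -001-(✓)  -11-1  0-0-0  00--0  00-1-  000--(✓)  1-0-1  100--(✓)  11--1  111--
size-2^3 implicants → -00--
Unchecked terms (primes): -00--, -11-1, 0-0-0, 0-111, 00--0, 00-1-, 1-0-1, 11--1, 111--
Minterm coverage:
  m0 ⊆ -00--,0-0-0,00--0
  m2 ⊆ -00--,0-0-0,00--0,00-1-
  m3 ⊆ -00--,00-1-
  m4 ⊆ 00--0 [E]
  m6 ⊆ 00--0,00-1-
  m8 ⊆ 0-0-0 [E]
  m10 ⊆ 0-0-0 [E]
  m13 ⊆ -11-1 [E]
  m15 ⊆ -11-1,0-111
  m17 ⊆ -00--,1-0-1
  m18 ⊆ -00-- [E]
  m19 ⊆ -00--,1-0-1
  m27 ⊆ 1-0-1,11--1
  m28 ⊆ 111-- [E]
  m29 ⊆ -11-1,11--1,111--
  m30 ⊆ 111-- [E]
  m31 ⊆ -11-1,11--1,111--
E = {-00--, -11-1, 0-0-0, 00--0, 111--}
Petrick residual → 1-0-1
Cover = b'c' + bce + a'c'e' + a'b'e' + ac'e + abc  |cover|=6

6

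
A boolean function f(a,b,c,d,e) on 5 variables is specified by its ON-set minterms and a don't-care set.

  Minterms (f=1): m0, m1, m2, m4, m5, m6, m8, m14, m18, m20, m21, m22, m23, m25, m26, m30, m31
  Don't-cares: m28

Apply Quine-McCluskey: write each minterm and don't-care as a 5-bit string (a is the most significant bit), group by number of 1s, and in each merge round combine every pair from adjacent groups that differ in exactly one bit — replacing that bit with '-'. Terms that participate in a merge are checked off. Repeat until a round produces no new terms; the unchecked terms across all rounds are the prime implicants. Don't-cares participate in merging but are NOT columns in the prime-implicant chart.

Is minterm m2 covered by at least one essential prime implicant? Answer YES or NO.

NO

[col 0] 00000*, 00001*, 00010*, 00100*, 00101*, 00110*, 01000*, 01110*, 10010*, 10100*, 10101*, 10110*, 10111*, 11001, 11010*, 11100*, 11110*, 11111*
[col 1] -0010*, -0100*, -0101*, -0110*, -1110*, 0-000, 0-110*, 00-00*, 00-01*, 00-10*, 000-0*, 0000-*, 001-0*, 0010-*, 1-010*, 1-100*, 1-110*, 1-111*, 10-10*, 101-0*, 101-1*, 1010-*, 1011-*, 11-10*, 111-0*, 1111-*
[col 2] --110, -0-10, -01-0, -010-, 00--0, 00-0-, 1--10, 1-1-0, 1-11-, 101--
Prime implicants: --110, -0-10, -01-0, -010-, 0-000, 00--0, 00-0-, 1--10, 1-1-0, 1-11-, 101--, 11001
PI chart (minterm → PIs covering it):
  0 | 0-000,00--0,00-0-
  1 | 00-0-  (sole → essential)
  2 | -0-10,00--0
  4 | -01-0,-010-,00--0,00-0-
  5 | -010-,00-0-
  6 | --110,-0-10,-01-0,00--0
  8 | 0-000  (sole → essential)
  14 | --110  (sole → essential)
  18 | -0-10,1--10
  20 | -01-0,-010-,1-1-0,101--
  21 | -010-,101--
  22 | --110,-0-10,-01-0,1--10,1-1-0,1-11-,101--
  23 | 1-11-,101--
  25 | 11001  (sole → essential)
  26 | 1--10  (sole → essential)
  30 | --110,1--10,1-1-0,1-11-
  31 | 1-11-  (sole → essential)
Essential prime implicants: --110, 0-000, 00-0-, 1--10, 1-11-, 11001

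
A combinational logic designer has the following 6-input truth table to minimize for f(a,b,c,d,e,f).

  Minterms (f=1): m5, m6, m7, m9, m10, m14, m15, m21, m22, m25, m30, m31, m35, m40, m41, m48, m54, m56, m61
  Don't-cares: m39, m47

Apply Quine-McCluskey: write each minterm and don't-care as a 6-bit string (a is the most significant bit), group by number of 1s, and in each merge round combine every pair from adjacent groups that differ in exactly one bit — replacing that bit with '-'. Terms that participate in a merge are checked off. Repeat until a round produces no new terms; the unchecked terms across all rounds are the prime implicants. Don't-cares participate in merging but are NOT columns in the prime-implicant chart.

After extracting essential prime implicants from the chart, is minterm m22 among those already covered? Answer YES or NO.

[col 0] 000101*, 000110*, 000111*, 001001*, 001010*, 001110*, 001111*, 010101*, 010110*, 011001*, 011110*, 011111*, 100011*, 100111*, 101000*, 101001*, 101111*, 110000*, 110110*, 111000*, 111101
[col 1] -00111*, -01001, -01111*, -10110, 0-0101, 0-0110*, 0-1001, 0-1110*, 0-1111*, 00-110*, 00-111*, 0001-1, 00011-*, 001-10, 00111-*, 01-110*, 01111-*, 1-1000, 10-111*, 100-11, 10100-, 11-000
[col 2] -0-111, 0--110, 0-111-, 00-11-
Prime implicants: -0-111, -01001, -10110, 0--110, 0-0101, 0-1001, 0-111-, 00-11-, 0001-1, 001-10, 1-1000, 100-11, 10100-, 11-000, 111101
PI chart (minterm → PIs covering it):
  5 | 0-0101,0001-1
  6 | 0--110,00-11-
  7 | -0-111,00-11-,0001-1
  9 | -01001,0-1001
  10 | 001-10  (sole → essential)
  14 | 0--110,0-111-,00-11-,001-10
  15 | -0-111,0-111-,00-11-
  21 | 0-0101  (sole → essential)
  22 | -10110,0--110
  25 | 0-1001  (sole → essential)
  30 | 0--110,0-111-
  31 | 0-111-  (sole → essential)
  35 | 100-11  (sole → essential)
  40 | 1-1000,10100-
  41 | -01001,10100-
  48 | 11-000  (sole → essential)
  54 | -10110  (sole → essential)
  56 | 1-1000,11-000
  61 | 111101  (sole → essential)
Essential prime implicants: -10110, 0-0101, 0-1001, 0-111-, 001-10, 100-11, 11-000, 111101

YES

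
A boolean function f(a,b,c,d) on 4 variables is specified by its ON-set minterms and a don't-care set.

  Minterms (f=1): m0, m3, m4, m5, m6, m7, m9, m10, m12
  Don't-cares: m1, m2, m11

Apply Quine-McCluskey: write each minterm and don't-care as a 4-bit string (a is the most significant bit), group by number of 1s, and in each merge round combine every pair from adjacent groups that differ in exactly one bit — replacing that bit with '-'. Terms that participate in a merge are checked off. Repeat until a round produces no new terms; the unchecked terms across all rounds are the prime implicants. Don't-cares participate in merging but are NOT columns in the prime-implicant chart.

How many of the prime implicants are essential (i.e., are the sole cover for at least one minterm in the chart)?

4

[col 0] 0000*, 0001*, 0010*, 0011*, 0100*, 0101*, 0110*, 0111*, 1001*, 1010*, 1011*, 1100*
[col 1] -001*, -010*, -011*, -100, 0-00*, 0-01*, 0-10*, 0-11*, 00-0*, 00-1*, 000-*, 001-*, 01-0*, 01-1*, 010-*, 011-*, 10-1*, 101-*
[col 2] -0-1, -01-, 0--0*, 0--1*, 0-0-*, 0-1-*, 00--*, 01--*
[col 3] 0---
Prime implicants: -0-1, -01-, -100, 0---
PI chart (minterm → PIs covering it):
  0 | 0---  (sole → essential)
  3 | -0-1,-01-,0---
  4 | -100,0---
  5 | 0---  (sole → essential)
  6 | 0---  (sole → essential)
  7 | 0---  (sole → essential)
  9 | -0-1  (sole → essential)
  10 | -01-  (sole → essential)
  12 | -100  (sole → essential)
Essential prime implicants: -0-1, -01-, -100, 0---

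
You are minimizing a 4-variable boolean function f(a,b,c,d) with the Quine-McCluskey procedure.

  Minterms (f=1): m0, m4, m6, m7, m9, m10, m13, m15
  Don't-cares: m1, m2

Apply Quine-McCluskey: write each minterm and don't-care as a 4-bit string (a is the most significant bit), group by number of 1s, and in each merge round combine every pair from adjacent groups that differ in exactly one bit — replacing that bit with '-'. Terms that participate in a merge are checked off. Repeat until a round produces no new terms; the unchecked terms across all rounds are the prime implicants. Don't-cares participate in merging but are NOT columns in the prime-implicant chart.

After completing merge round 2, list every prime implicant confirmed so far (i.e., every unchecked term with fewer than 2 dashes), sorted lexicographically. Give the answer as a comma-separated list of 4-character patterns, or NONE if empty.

size-2^0 implicants → 0000(✓)  0001(✓)  0010(✓)  0100(✓)  0110(✓)  0111(✓)  1001(✓)  1010(✓)  1101(✓)  1111(✓)
size-2^1 implicants → -001  -010  -111  0-00(✓)  0-10(✓)  00-0(✓)  000-  01-0(✓)  011-  1-01  11-1
size-2^2 implicants → 0--0
Unchecked terms (primes): -001, -010, -111, 0--0, 000-, 011-, 1-01, 11-1

-001, -010, -111, 000-, 011-, 1-01, 11-1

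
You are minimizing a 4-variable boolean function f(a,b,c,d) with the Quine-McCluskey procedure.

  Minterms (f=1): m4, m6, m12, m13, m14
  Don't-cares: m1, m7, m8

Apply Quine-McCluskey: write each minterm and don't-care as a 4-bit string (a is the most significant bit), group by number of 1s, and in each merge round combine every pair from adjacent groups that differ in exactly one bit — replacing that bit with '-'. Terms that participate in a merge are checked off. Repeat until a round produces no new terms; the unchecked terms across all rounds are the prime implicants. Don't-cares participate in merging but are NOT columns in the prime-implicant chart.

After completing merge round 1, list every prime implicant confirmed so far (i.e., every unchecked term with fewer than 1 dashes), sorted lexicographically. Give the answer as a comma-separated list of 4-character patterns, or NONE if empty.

0001

size-2^0 implicants → 0001  0100(✓)  0110(✓)  0111(✓)  1000(✓)  1100(✓)  1101(✓)  1110(✓)
size-2^1 implicants → -100(✓)  -110(✓)  01-0(✓)  011-  1-00  11-0(✓)  110-
size-2^2 implicants → -1-0
Unchecked terms (primes): -1-0, 0001, 011-, 1-00, 110-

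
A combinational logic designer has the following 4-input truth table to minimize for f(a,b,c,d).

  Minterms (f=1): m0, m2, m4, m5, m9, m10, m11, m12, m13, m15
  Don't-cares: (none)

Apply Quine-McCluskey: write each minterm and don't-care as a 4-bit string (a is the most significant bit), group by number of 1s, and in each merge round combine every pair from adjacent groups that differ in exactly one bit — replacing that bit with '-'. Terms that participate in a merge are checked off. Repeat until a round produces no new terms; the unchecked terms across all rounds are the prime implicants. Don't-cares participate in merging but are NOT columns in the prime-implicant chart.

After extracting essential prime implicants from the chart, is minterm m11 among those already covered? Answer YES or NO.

YES

[col 0] 0000*, 0010*, 0100*, 0101*, 1001*, 1010*, 1011*, 1100*, 1101*, 1111*
[col 1] -010, -100*, -101*, 0-00, 00-0, 010-*, 1-01*, 1-11*, 10-1*, 101-, 11-1*, 110-*
[col 2] -10-, 1--1
Prime implicants: -010, -10-, 0-00, 00-0, 1--1, 101-
PI chart (minterm → PIs covering it):
  0 | 0-00,00-0
  2 | -010,00-0
  4 | -10-,0-00
  5 | -10-  (sole → essential)
  9 | 1--1  (sole → essential)
  10 | -010,101-
  11 | 1--1,101-
  12 | -10-  (sole → essential)
  13 | -10-,1--1
  15 | 1--1  (sole → essential)
Essential prime implicants: -10-, 1--1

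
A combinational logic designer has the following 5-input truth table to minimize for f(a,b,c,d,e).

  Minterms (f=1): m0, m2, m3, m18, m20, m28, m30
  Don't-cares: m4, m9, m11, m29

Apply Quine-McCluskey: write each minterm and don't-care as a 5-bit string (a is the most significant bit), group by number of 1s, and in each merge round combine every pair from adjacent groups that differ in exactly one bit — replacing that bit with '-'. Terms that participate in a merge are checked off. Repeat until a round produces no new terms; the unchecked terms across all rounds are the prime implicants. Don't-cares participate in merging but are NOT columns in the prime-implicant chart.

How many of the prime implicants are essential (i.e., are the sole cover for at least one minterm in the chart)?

2

size-2^0 implicants → 00000(✓)  00010(✓)  00011(✓)  00100(✓)  01001(✓)  01011(✓)  10010(✓)  10100(✓)  11100(✓)  11101(✓)  11110(✓)
size-2^1 implicants → -0010  -0100  0-011  00-00  000-0  0001-  010-1  1-100  111-0  1110-
Unchecked terms (primes): -0010, -0100, 0-011, 00-00, 000-0, 0001-, 010-1, 1-100, 111-0, 1110-
Minterm coverage:
  m0 ⊆ 00-00,000-0
  m2 ⊆ -0010,000-0,0001-
  m3 ⊆ 0-011,0001-
  m18 ⊆ -0010 [E]
  m20 ⊆ -0100,1-100
  m28 ⊆ 1-100,111-0,1110-
  m30 ⊆ 111-0 [E]
E = {-0010, 111-0}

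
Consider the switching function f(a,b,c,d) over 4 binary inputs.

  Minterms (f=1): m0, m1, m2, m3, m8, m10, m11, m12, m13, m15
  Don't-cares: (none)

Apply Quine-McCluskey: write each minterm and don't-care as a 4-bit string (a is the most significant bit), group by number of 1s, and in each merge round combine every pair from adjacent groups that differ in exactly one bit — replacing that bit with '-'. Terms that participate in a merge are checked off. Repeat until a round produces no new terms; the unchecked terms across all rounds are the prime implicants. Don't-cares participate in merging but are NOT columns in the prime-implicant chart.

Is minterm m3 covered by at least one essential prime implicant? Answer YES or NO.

[col 0] 0000*, 0001*, 0010*, 0011*, 1000*, 1010*, 1011*, 1100*, 1101*, 1111*
[col 1] -000*, -010*, -011*, 00-0*, 00-1*, 000-*, 001-*, 1-00, 1-11, 10-0*, 101-*, 11-1, 110-
[col 2] -0-0, -01-, 00--
Prime implicants: -0-0, -01-, 00--, 1-00, 1-11, 11-1, 110-
PI chart (minterm → PIs covering it):
  0 | -0-0,00--
  1 | 00--  (sole → essential)
  2 | -0-0,-01-,00--
  3 | -01-,00--
  8 | -0-0,1-00
  10 | -0-0,-01-
  11 | -01-,1-11
  12 | 1-00,110-
  13 | 11-1,110-
  15 | 1-11,11-1
Essential prime implicants: 00--

YES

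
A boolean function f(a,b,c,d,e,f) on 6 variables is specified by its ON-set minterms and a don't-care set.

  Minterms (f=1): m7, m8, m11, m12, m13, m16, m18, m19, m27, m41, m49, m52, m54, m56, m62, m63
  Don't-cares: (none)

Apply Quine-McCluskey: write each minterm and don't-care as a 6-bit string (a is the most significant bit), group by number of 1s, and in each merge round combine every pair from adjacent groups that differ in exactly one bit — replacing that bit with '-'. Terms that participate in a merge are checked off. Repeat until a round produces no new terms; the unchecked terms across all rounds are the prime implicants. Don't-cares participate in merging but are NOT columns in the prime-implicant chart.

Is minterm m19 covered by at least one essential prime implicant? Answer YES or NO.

size-2^0 implicants → 000111  001000(✓)  001011(✓)  001100(✓)  001101(✓)  010000(✓)  010010(✓)  010011(✓)  011011(✓)  101001  110001  110100(✓)  110110(✓)  111000  111110(✓)  111111(✓)
size-2^1 implicants → 0-1011  001-00  00110-  01-011  0100-0  01001-  11-110  1101-0  11111-
Unchecked terms (primes): 0-1011, 000111, 001-00, 00110-, 01-011, 0100-0, 01001-, 101001, 11-110, 110001, 1101-0, 111000, 11111-
Minterm coverage:
  m7 ⊆ 000111 [E]
  m8 ⊆ 001-00 [E]
  m11 ⊆ 0-1011 [E]
  m12 ⊆ 001-00,00110-
  m13 ⊆ 00110- [E]
  m16 ⊆ 0100-0 [E]
  m18 ⊆ 0100-0,01001-
  m19 ⊆ 01-011,01001-
  m27 ⊆ 0-1011,01-011
  m41 ⊆ 101001 [E]
  m49 ⊆ 110001 [E]
  m52 ⊆ 1101-0 [E]
  m54 ⊆ 11-110,1101-0
  m56 ⊆ 111000 [E]
  m62 ⊆ 11-110,11111-
  m63 ⊆ 11111- [E]
E = {0-1011, 000111, 001-00, 00110-, 0100-0, 101001, 110001, 1101-0, 111000, 11111-}

NO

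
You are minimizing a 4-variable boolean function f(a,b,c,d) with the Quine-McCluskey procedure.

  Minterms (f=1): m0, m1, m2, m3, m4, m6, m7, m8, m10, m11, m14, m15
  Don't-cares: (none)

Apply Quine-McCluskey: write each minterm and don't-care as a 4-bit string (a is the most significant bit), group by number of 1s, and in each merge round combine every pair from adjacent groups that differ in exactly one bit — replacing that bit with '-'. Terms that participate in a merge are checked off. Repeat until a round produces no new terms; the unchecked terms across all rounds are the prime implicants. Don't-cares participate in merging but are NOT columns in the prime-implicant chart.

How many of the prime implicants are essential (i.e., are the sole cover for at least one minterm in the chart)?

4

Round 0: 0000✓ 0001✓ 0010✓ 0011✓ 0100✓ 0110✓ 0111✓ 1000✓ 1010✓ 1011✓ 1110✓ 1111✓
Round 1: -000✓ -010✓ -011✓ -110✓ -111✓ 0-00✓ 0-10✓ 0-11✓ 00-0✓ 00-1✓ 000-✓ 001-✓ 01-0✓ 011-✓ 1-10✓ 1-11✓ 10-0✓ 101-✓ 111-✓
Round 2: --10✓ --11✓ -0-0 -01-✓ -11-✓ 0--0 0-1-✓ 00-- 1-1-✓
Round 3: --1-
PIs = {--1-, -0-0, 0--0, 00--}
Coverage chart:
  m0: -0-0,0--0,00--
  m1: 00-- ←essential
  m2: --1-,-0-0,0--0,00--
  m3: --1-,00--
  m4: 0--0 ←essential
  m6: --1-,0--0
  m7: --1- ←essential
  m8: -0-0 ←essential
  m10: --1-,-0-0
  m11: --1- ←essential
  m14: --1- ←essential
  m15: --1- ←essential
Essential: --1-, -0-0, 0--0, 00--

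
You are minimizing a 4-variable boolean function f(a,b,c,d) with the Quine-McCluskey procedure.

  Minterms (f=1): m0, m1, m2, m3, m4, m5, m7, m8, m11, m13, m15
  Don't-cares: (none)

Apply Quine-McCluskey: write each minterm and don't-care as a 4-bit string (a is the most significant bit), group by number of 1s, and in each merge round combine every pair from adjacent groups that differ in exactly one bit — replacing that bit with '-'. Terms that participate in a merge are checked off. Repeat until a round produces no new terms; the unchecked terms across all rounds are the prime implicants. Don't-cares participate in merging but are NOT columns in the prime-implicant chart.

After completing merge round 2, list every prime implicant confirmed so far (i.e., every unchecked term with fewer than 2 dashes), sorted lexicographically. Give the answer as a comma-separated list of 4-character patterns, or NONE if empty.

[col 0] 0000*, 0001*, 0010*, 0011*, 0100*, 0101*, 0111*, 1000*, 1011*, 1101*, 1111*
[col 1] -000, -011*, -101*, -111*, 0-00*, 0-01*, 0-11*, 00-0*, 00-1*, 000-*, 001-*, 01-1*, 010-*, 1-11*, 11-1*
[col 2] --11, -1-1, 0--1, 0-0-, 00--
Prime implicants: --11, -000, -1-1, 0--1, 0-0-, 00--

-000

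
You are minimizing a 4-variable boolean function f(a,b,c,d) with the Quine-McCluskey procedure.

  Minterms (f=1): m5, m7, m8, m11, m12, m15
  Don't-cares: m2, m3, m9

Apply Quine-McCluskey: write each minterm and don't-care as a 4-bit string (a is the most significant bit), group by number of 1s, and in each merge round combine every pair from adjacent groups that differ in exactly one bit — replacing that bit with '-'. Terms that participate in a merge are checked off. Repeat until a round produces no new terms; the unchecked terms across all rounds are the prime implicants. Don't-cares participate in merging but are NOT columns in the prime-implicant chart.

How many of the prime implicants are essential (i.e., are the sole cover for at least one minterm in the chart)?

[col 0] 0010*, 0011*, 0101*, 0111*, 1000*, 1001*, 1011*, 1100*, 1111*
[col 1] -011*, -111*, 0-11*, 001-, 01-1, 1-00, 1-11*, 10-1, 100-
[col 2] --11
Prime implicants: --11, 001-, 01-1, 1-00, 10-1, 100-
PI chart (minterm → PIs covering it):
  5 | 01-1  (sole → essential)
  7 | --11,01-1
  8 | 1-00,100-
  11 | --11,10-1
  12 | 1-00  (sole → essential)
  15 | --11  (sole → essential)
Essential prime implicants: --11, 01-1, 1-00

3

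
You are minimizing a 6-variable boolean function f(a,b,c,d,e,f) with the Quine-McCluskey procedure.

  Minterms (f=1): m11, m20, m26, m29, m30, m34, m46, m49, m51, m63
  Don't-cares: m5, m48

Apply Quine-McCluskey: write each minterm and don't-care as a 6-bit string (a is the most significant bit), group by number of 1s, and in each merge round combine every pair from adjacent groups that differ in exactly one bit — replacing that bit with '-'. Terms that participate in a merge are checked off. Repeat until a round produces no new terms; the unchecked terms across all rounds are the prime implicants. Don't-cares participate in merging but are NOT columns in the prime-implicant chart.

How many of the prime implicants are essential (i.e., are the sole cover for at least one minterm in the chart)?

8

[col 0] 000101, 001011, 010100, 011010*, 011101, 011110*, 100010, 101110, 110000*, 110001*, 110011*, 111111
[col 1] 011-10, 1100-1, 11000-
Prime implicants: 000101, 001011, 010100, 011-10, 011101, 100010, 101110, 1100-1, 11000-, 111111
PI chart (minterm → PIs covering it):
  11 | 001011  (sole → essential)
  20 | 010100  (sole → essential)
  26 | 011-10  (sole → essential)
  29 | 011101  (sole → essential)
  30 | 011-10  (sole → essential)
  34 | 100010  (sole → essential)
  46 | 101110  (sole → essential)
  49 | 1100-1,11000-
  51 | 1100-1  (sole → essential)
  63 | 111111  (sole → essential)
Essential prime implicants: 001011, 010100, 011-10, 011101, 100010, 101110, 1100-1, 111111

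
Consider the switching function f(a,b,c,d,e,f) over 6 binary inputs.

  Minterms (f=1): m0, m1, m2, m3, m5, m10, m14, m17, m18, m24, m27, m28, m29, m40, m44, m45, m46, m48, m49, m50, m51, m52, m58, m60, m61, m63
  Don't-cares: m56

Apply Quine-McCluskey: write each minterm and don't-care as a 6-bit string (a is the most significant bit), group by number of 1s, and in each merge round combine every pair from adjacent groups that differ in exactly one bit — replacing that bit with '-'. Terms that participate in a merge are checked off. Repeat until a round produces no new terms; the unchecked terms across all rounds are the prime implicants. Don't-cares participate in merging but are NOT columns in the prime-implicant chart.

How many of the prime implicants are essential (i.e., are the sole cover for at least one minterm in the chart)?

11

size-2^0 implicants → 000000(✓)  000001(✓)  000010(✓)  000011(✓)  000101(✓)  001010(✓)  001110(✓)  010001(✓)  010010(✓)  011000(✓)  011011  011100(✓)  011101(✓)  101000(✓)  101100(✓)  101101(✓)  101110(✓)  110000(✓)  110001(✓)  110010(✓)  110011(✓)  110100(✓)  111000(✓)  111010(✓)  111100(✓)  111101(✓)  111111(✓)
size-2^1 implicants → -01110  -10001  -10010  -11000(✓)  -11100(✓)  -11101(✓)  0-0001  0-0010  00-010  000-01  0000-0(✓)  0000-1(✓)  00000-(✓)  00001-(✓)  001-10  011-00(✓)  01110-(✓)  1-1000(✓)  1-1100(✓)  1-1101(✓)  101-00(✓)  1011-0  10110-(✓)  11-000(✓)  11-010(✓)  11-100(✓)  110-00(✓)  1100-0(✓)  1100-1(✓)  11000-(✓)  11001-(✓)  111-00(✓)  1110-0(✓)  1111-1  11110-(✓)
size-2^2 implicants → -11-00  -1110-  0000--  1-1-00  1-110-  11--00  11-0-0  1100--
Unchecked terms (primes): -01110, -10001, -10010, -11-00, -1110-, 0-0001, 0-0010, 00-010, 000-01, 0000--, 001-10, 011011, 1-1-00, 1-110-, 1011-0, 11--00, 11-0-0, 1100--, 1111-1
Minterm coverage:
  m0 ⊆ 0000-- [E]
  m1 ⊆ 0-0001,000-01,0000--
  m2 ⊆ 0-0010,00-010,0000--
  m3 ⊆ 0000-- [E]
  m5 ⊆ 000-01 [E]
  m10 ⊆ 00-010,001-10
  m14 ⊆ -01110,001-10
  m17 ⊆ -10001,0-0001
  m18 ⊆ -10010,0-0010
  m24 ⊆ -11-00 [E]
  m27 ⊆ 011011 [E]
  m28 ⊆ -11-00,-1110-
  m29 ⊆ -1110- [E]
  m40 ⊆ 1-1-00 [E]
  m44 ⊆ 1-1-00,1-110-,1011-0
  m45 ⊆ 1-110- [E]
  m46 ⊆ -01110,1011-0
  m48 ⊆ 11--00,11-0-0,1100--
  m49 ⊆ -10001,1100--
  m50 ⊆ -10010,11-0-0,1100--
  m51 ⊆ 1100-- [E]
  m52 ⊆ 11--00 [E]
  m58 ⊆ 11-0-0 [E]
  m60 ⊆ -11-00,-1110-,1-1-00,1-110-,11--00
  m61 ⊆ -1110-,1-110-,1111-1
  m63 ⊆ 1111-1 [E]
E = {-11-00, -1110-, 000-01, 0000--, 011011, 1-1-00, 1-110-, 11--00, 11-0-0, 1100--, 1111-1}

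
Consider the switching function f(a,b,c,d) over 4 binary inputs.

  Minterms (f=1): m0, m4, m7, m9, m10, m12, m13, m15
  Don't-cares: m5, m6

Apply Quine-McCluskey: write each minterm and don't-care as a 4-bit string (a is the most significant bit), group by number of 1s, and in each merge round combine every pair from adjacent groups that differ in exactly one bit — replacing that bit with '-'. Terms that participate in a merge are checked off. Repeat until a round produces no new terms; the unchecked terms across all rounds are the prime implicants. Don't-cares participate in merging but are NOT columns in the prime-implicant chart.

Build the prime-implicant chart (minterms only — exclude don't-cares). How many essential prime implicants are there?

[col 0] 0000*, 0100*, 0101*, 0110*, 0111*, 1001*, 1010, 1100*, 1101*, 1111*
[col 1] -100*, -101*, -111*, 0-00, 01-0*, 01-1*, 010-*, 011-*, 1-01, 11-1*, 110-*
[col 2] -1-1, -10-, 01--
Prime implicants: -1-1, -10-, 0-00, 01--, 1-01, 1010
PI chart (minterm → PIs covering it):
  0 | 0-00  (sole → essential)
  4 | -10-,0-00,01--
  7 | -1-1,01--
  9 | 1-01  (sole → essential)
  10 | 1010  (sole → essential)
  12 | -10-  (sole → essential)
  13 | -1-1,-10-,1-01
  15 | -1-1  (sole → essential)
Essential prime implicants: -1-1, -10-, 0-00, 1-01, 1010

5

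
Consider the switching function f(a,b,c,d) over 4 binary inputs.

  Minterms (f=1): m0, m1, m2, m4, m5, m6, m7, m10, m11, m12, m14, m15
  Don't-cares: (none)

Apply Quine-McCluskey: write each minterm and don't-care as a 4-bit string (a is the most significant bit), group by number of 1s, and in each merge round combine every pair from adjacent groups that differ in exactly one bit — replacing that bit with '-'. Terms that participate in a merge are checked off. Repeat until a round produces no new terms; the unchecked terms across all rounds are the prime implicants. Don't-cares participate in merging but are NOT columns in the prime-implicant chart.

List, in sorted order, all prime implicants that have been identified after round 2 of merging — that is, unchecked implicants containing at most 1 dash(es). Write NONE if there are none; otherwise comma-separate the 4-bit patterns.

[col 0] 0000*, 0001*, 0010*, 0100*, 0101*, 0110*, 0111*, 1010*, 1011*, 1100*, 1110*, 1111*
[col 1] -010*, -100*, -110*, -111*, 0-00*, 0-01*, 0-10*, 00-0*, 000-*, 01-0*, 01-1*, 010-*, 011-*, 1-10*, 1-11*, 101-*, 11-0*, 111-*
[col 2] --10, -1-0, -11-, 0--0, 0-0-, 01--, 1-1-
Prime implicants: --10, -1-0, -11-, 0--0, 0-0-, 01--, 1-1-

NONE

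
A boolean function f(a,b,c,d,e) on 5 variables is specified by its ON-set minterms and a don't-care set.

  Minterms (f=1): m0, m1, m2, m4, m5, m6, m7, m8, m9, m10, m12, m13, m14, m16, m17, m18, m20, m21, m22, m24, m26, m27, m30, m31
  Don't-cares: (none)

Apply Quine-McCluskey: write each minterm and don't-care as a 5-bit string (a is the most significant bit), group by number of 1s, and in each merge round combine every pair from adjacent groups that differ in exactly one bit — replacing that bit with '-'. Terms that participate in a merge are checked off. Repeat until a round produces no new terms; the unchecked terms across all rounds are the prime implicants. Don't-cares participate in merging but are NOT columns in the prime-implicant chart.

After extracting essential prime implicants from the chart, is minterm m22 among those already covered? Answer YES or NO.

[col 0] 00000*, 00001*, 00010*, 00100*, 00101*, 00110*, 00111*, 01000*, 01001*, 01010*, 01100*, 01101*, 01110*, 10000*, 10001*, 10010*, 10100*, 10101*, 10110*, 11000*, 11010*, 11011*, 11110*, 11111*
[col 1] -0000*, -0001*, -0010*, -0100*, -0101*, -0110*, -1000*, -1010*, -1110*, 0-000*, 0-001*, 0-010*, 0-100*, 0-101*, 0-110*, 00-00*, 00-01*, 00-10*, 000-0*, 0000-*, 001-0*, 001-1*, 0010-*, 0011-*, 01-00*, 01-01*, 01-10*, 010-0*, 0100-*, 011-0*, 0110-*, 1-000*, 1-010*, 1-110*, 10-00*, 10-01*, 10-10*, 100-0*, 1000-*, 101-0*, 1010-*, 11-10*, 11-11*, 110-0*, 1101-*, 1111-*
[col 2] --000*, --010*, --110*, -0-00*, -0-01*, -0-10*, -00-0*, -000-*, -01-0*, -010-*, -1-10*, -10-0*, 0--00*, 0--01*, 0--10*, 0-0-0*, 0-00-*, 0-1-0*, 0-10-*, 00--0*, 00-0-*, 001--, 01--0*, 01-0-*, 1--10*, 1-0-0*, 10--0*, 10-0-*, 11-1-
[col 3] ---10, --0-0, -0--0, -0-0-, 0---0, 0--0-
Prime implicants: ---10, --0-0, -0--0, -0-0-, 0---0, 0--0-, 001--, 11-1-
PI chart (minterm → PIs covering it):
  0 | --0-0,-0--0,-0-0-,0---0,0--0-
  1 | -0-0-,0--0-
  2 | ---10,--0-0,-0--0,0---0
  4 | -0--0,-0-0-,0---0,0--0-,001--
  5 | -0-0-,0--0-,001--
  6 | ---10,-0--0,0---0,001--
  7 | 001--  (sole → essential)
  8 | --0-0,0---0,0--0-
  9 | 0--0-  (sole → essential)
  10 | ---10,--0-0,0---0
  12 | 0---0,0--0-
  13 | 0--0-  (sole → essential)
  14 | ---10,0---0
  16 | --0-0,-0--0,-0-0-
  17 | -0-0-  (sole → essential)
  18 | ---10,--0-0,-0--0
  20 | -0--0,-0-0-
  21 | -0-0-  (sole → essential)
  22 | ---10,-0--0
  24 | --0-0  (sole → essential)
  26 | ---10,--0-0,11-1-
  27 | 11-1-  (sole → essential)
  30 | ---10,11-1-
  31 | 11-1-  (sole → essential)
Essential prime implicants: --0-0, -0-0-, 0--0-, 001--, 11-1-

NO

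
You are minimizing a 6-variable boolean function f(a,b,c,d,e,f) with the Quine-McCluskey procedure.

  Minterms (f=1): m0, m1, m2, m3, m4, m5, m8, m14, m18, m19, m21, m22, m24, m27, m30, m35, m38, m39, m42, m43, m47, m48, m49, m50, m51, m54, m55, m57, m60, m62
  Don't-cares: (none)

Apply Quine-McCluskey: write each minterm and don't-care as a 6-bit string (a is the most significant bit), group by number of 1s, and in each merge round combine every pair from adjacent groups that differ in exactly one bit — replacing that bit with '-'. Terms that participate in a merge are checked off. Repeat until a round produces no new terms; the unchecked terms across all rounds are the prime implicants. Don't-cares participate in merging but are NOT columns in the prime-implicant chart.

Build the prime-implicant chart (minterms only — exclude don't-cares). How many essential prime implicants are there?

Round 0: 000000✓ 000001✓ 000010✓ 000011✓ 000100✓ 000101✓ 001000✓ 001110✓ 010010✓ 010011✓ 010101✓ 010110✓ 011000✓ 011011✓ 011110✓ 100011✓ 100110✓ 100111✓ 101010✓ 101011✓ 101111✓ 110000✓ 110001✓ 110010✓ 110011✓ 110110✓ 110111✓ 111001✓ 111100✓ 111110✓
Round 1: -00011✓ -10010✓ -10011✓ -10110✓ -11110✓ 0-0010✓ 0-0011✓ 0-0101 0-1000 0-1110 00-000 000-00✓ 000-01✓ 0000-0✓ 0000-1✓ 00000-✓ 00001-✓ 00010-✓ 01-011 01-110✓ 010-10✓ 01001-✓ 1-0011✓ 1-0110✓ 1-0111✓ 10-011✓ 10-111✓ 100-11✓ 10011-✓ 101-11✓ 10101- 11-001 11-110✓ 110-10✓ 110-11✓ 1100-0✓ 1100-1✓ 11000-✓ 11001-✓ 11011-✓ 1111-0
Round 2: --0011 -1-110 -10-10 -1001- 0-001- 000-0- 0000-- 1-0-11 1-011- 10--11 110-1- 1100--
PIs = {--0011, -1-110, -10-10, -1001-, 0-001-, 0-0101, 0-1000, 0-1110, 00-000, 000-0-, 0000--, 01-011, 1-0-11, 1-011-, 10--11, 10101-, 11-001, 110-1-, 1100--, 1111-0}
Coverage chart:
  m0: 00-000,000-0-,0000--
  m1: 000-0-,0000--
  m2: 0-001-,0000--
  m3: --0011,0-001-,0000--
  m4: 000-0- ←essential
  m5: 0-0101,000-0-
  m8: 0-1000,00-000
  m14: 0-1110 ←essential
  m18: -10-10,-1001-,0-001-
  m19: --0011,-1001-,0-001-,01-011
  m21: 0-0101 ←essential
  m22: -1-110,-10-10
  m24: 0-1000 ←essential
  m27: 01-011 ←essential
  m30: -1-110,0-1110
  m35: --0011,1-0-11,10--11
  m38: 1-011- ←essential
  m39: 1-0-11,1-011-,10--11
  m42: 10101- ←essential
  m43: 10--11,10101-
  m47: 10--11 ←essential
  m48: 1100-- ←essential
  m49: 11-001,1100--
  m50: -10-10,-1001-,110-1-,1100--
  m51: --0011,-1001-,1-0-11,110-1-,1100--
  m54: -1-110,-10-10,1-011-,110-1-
  m55: 1-0-11,1-011-,110-1-
  m57: 11-001 ←essential
  m60: 1111-0 ←essential
  m62: -1-110,1111-0
Essential: 0-0101, 0-1000, 0-1110, 000-0-, 01-011, 1-011-, 10--11, 10101-, 11-001, 1100--, 1111-0

11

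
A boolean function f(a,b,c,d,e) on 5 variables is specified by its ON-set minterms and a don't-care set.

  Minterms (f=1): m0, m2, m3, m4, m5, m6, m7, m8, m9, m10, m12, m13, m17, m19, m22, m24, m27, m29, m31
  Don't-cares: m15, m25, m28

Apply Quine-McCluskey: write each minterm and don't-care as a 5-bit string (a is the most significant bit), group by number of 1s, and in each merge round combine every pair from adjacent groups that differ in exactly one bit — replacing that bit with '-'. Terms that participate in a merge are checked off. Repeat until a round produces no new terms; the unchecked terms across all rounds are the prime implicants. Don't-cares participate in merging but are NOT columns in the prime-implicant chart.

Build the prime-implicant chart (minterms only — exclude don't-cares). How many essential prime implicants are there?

4

Round 0: 00000✓ 00010✓ 00011✓ 00100✓ 00101✓ 00110✓ 00111✓ 01000✓ 01001✓ 01010✓ 01100✓ 01101✓ 01111✓ 10001✓ 10011✓ 10110✓ 11000✓ 11001✓ 11011✓ 11100✓ 11101✓ 11111✓
Round 1: -0011 -0110 -1000✓ -1001✓ -1100✓ -1101✓ -1111✓ 0-000✓ 0-010✓ 0-100✓ 0-101✓ 0-111✓ 00-00✓ 00-10✓ 00-11✓ 000-0✓ 0001-✓ 001-0✓ 001-1✓ 0010-✓ 0011-✓ 01-00✓ 01-01✓ 010-0✓ 0100-✓ 011-1✓ 0110-✓ 1-001✓ 1-011✓ 100-1✓ 11-00✓ 11-01✓ 11-11✓ 110-1✓ 1100-✓ 111-1✓ 1110-✓
Round 2: -1-00✓ -1-01✓ -100-✓ -11-1 -110-✓ 0--00 0-0-0 0-1-1 0-10- 00--0 00-1- 001-- 01-0-✓ 1-0-1 11--1 11-0-✓
Round 3: -1-0-
PIs = {-0011, -0110, -1-0-, -11-1, 0--00, 0-0-0, 0-1-1, 0-10-, 00--0, 00-1-, 001--, 1-0-1, 11--1}
Coverage chart:
  m0: 0--00,0-0-0,00--0
  m2: 0-0-0,00--0,00-1-
  m3: -0011,00-1-
  m4: 0--00,0-10-,00--0,001--
  m5: 0-1-1,0-10-,001--
  m6: -0110,00--0,00-1-,001--
  m7: 0-1-1,00-1-,001--
  m8: -1-0-,0--00,0-0-0
  m9: -1-0- ←essential
  m10: 0-0-0 ←essential
  m12: -1-0-,0--00,0-10-
  m13: -1-0-,-11-1,0-1-1,0-10-
  m17: 1-0-1 ←essential
  m19: -0011,1-0-1
  m22: -0110 ←essential
  m24: -1-0- ←essential
  m27: 1-0-1,11--1
  m29: -1-0-,-11-1,11--1
  m31: -11-1,11--1
Essential: -0110, -1-0-, 0-0-0, 1-0-1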